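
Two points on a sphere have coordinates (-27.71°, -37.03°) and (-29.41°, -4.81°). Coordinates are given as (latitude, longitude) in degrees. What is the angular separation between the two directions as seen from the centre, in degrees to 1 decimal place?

28.3°

Let φ₁ = -0.4836 rad, φ₂ = -0.5133 rad, and Δλ = 0.5623 rad.
cos c = sin φ₁ sin φ₂ + cos φ₁ cos φ₂ cos Δλ = (-0.4650)(-0.4911) + (0.8853)(0.8711)(0.8460) = 0.88080,
so c = arccos(0.88080) = 0.49325 rad.
So the angular separation is 28.3°.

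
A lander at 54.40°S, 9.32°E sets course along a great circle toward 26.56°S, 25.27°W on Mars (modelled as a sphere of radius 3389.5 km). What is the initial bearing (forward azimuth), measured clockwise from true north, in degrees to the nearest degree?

Δλ = -34.590° = -0.6037 rad.
y = sin Δλ · cos φ₂ = (-0.5677)(0.8945) = -0.5078
x = cos φ₁ sin φ₂ − sin φ₁ cos φ₂ cos Δλ = (0.5821)(-0.4471) − (-0.8131)(0.8945)(0.8232) = 0.3384
θ = atan2(y, x) = -56.32°; adding 360° gives 304°.

304°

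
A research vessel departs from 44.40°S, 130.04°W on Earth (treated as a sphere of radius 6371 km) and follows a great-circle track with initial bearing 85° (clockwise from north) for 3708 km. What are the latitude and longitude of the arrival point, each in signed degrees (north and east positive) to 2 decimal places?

Angular distance δ = d/R = 3708/6371 = 0.58201 rad; initial bearing θ = 1.4835 rad.
sin φ₂ = sin φ₁ cos δ + cos φ₁ sin δ cos θ = (-0.6997)(0.8354) + (0.7145)(0.5497)(0.0872) = -0.5502, so φ₂ = -33.38°.
Δλ = atan2(sin θ sin δ cos φ₁, cos δ − sin φ₁ sin φ₂) = atan2(0.3913, 0.4504) = 40.982°.
λ₂ = -130.040° + 40.982° = -89.06°.

-33.38°, -89.06°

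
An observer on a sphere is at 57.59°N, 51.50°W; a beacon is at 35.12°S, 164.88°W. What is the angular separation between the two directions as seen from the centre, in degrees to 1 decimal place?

In radians: φ₁ = 1.0051, φ₂ = -0.6130, Δλ = -113.380° = -1.9789 rad.
cos c = sin φ₁ sin φ₂ + cos φ₁ cos φ₂ cos Δλ = (0.8442)(-0.5753) + (0.5360)(0.8179)(-0.3968) = -0.65965,
so c = arccos(-0.65965) = 2.29115 rad.
So the angular separation is 131.3°.

131.3°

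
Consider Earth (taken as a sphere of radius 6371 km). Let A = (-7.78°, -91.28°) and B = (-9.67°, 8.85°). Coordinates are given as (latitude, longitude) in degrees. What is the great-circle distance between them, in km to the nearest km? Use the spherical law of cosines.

10961 km

With latitudes φ₁ = -7.780°, φ₂ = -9.670° and longitude difference Δλ = 100.130°:
cos c = sin φ₁ sin φ₂ + cos φ₁ cos φ₂ cos Δλ = (-0.1354)(-0.1680) + (0.9908)(0.9858)(-0.1759) = -0.14905,
so c = arccos(-0.14905) = 1.72040 rad.
Distance = R·c = 6371 × 1.7204 ≈ 10961 km.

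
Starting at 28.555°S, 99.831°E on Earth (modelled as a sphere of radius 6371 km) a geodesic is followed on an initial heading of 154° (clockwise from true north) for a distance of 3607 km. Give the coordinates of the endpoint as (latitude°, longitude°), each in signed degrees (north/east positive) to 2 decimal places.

Angular distance δ = d/R = 3607/6371 = 0.56616 rad; initial bearing θ = 2.6878 rad.
sin φ₂ = sin φ₁ cos δ + cos φ₁ sin δ cos θ = (-0.4780)(0.8440) + (0.8784)(0.5364)(-0.8988) = -0.8269, so φ₂ = -55.78°.
Δλ = atan2(sin θ sin δ cos φ₁, cos δ − sin φ₁ sin φ₂) = atan2(0.2065, 0.4487) = 24.716°.
λ₂ = 99.831° + 24.716° = 124.55°.

-55.78°, 124.55°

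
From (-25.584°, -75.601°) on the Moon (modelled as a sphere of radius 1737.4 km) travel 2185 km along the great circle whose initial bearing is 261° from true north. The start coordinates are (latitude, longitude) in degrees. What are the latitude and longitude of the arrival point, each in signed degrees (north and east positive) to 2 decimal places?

-15.50°, -152.79°

Angular distance δ = d/R = 2185/1737.4 = 1.25763 rad; initial bearing θ = 4.5553 rad.
sin φ₂ = sin φ₁ cos δ + cos φ₁ sin δ cos θ = (-0.4318)(0.3081) + (0.9020)(0.9514)(-0.1564) = -0.2673, so φ₂ = -15.50°.
Δλ = atan2(sin θ sin δ cos φ₁, cos δ − sin φ₁ sin φ₂) = atan2(-0.8475, 0.1927) = -77.193°.
λ₂ = -75.601° − 77.193° = -152.79°.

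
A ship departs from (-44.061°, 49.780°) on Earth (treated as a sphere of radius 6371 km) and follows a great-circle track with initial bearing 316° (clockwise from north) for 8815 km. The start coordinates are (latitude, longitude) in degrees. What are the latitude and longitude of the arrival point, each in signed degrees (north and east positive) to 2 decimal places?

Angular distance δ = d/R = 8815/6371 = 1.38361 rad; initial bearing θ = 5.5152 rad.
sin φ₂ = sin φ₁ cos δ + cos φ₁ sin δ cos θ = (-0.6954)(0.1861) + (0.7186)(0.9825)(0.7193) = 0.3785, so φ₂ = 22.24°.
Δλ = atan2(sin θ sin δ cos φ₁, cos δ − sin φ₁ sin φ₂) = atan2(-0.4905, 0.4493) = -47.508°.
λ₂ = 49.780° − 47.508° = 2.27°.

22.24°, 2.27°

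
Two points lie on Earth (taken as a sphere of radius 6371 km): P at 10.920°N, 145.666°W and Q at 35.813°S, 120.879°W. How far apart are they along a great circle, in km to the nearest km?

In radians: φ₁ = 0.1906, φ₂ = -0.6251, Δλ = 24.787° = 0.4326 rad.
cos c = sin φ₁ sin φ₂ + cos φ₁ cos φ₂ cos Δλ = (0.1894)(-0.5851) + (0.9819)(0.8109)(0.9079) = 0.61204,
so c = arccos(0.61204) = 0.91216 rad.
Distance = R·c = 6371 × 0.9122 ≈ 5811 km.

5811 km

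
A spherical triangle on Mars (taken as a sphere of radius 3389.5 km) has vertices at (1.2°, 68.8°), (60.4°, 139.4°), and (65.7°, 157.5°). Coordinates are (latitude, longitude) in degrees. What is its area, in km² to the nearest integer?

713371 km²

Side lengths (central angles): a = 0.1695, b = 1.5424, c = 1.3875 rad; semiperimeter s = 1.5497.
By l'Huilier's theorem, tan(E/4) = √[tan(s/2) tan((s−a)/2) tan((s−b)/2) tan((s−c)/2)], giving spherical excess E = 0.0621 rad.
Area = E·R² = 0.0621 × (3389.5)² ≈ 713371 km².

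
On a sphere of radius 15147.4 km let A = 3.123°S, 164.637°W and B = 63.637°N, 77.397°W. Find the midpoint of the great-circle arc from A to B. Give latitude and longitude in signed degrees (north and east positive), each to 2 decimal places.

37.11°, -141.13°

The central angle between A and B is δ = 1.5983 rad.
With f = 0.5, the slerp weights are sin((1−f)δ)/sin δ = 0.7170 and sin(fδ)/sin δ = 0.7170.
Weighted sum of the unit vectors: (0.7170)·(-0.9628,-0.2645,-0.0545) + (0.7170)·(0.0969,-0.4334,0.8960) = (-0.6209, -0.5004, 0.6034).
Converting back: φ = atan2(z, √(x²+y²)) = 37.11°, λ = atan2(y, x) = -141.13°.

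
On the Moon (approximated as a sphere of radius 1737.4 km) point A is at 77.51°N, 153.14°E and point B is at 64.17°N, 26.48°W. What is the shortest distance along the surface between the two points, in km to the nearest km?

Let φ₁ = 1.3528 rad, φ₂ = 1.1200 rad, and Δλ = -3.1350 rad.
cos c = sin φ₁ sin φ₂ + cos φ₁ cos φ₂ cos Δλ = (0.9763)(0.9001) + (0.2163)(0.4357)(-1.0000) = 0.78456,
so c = arccos(0.78456) = 0.66881 rad.
Distance = R·c = 1737.4 × 0.6688 ≈ 1162 km.

1162 km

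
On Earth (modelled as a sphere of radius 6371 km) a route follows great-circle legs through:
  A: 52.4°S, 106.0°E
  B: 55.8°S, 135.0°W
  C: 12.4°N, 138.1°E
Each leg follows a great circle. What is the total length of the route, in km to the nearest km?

17706 km

Leg A→B: central angle 1.0598 rad, distance 6752.2 km.
Leg B→C: central angle 1.7193 rad, distance 10953.4 km.
Total: 6752.2 + 10953.4 ≈ 17706 km.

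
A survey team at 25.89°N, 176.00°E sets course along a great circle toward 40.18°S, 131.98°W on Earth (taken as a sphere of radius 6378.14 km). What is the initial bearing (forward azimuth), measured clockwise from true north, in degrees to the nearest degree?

With φ₁ = 0.4519, φ₂ = -0.7013, Δλ = 0.9079 rad, the forward-azimuth formula gives
θ = atan2( sin Δλ cos φ₂ , cos φ₁ sin φ₂ − sin φ₁ cos φ₂ cos Δλ ) = atan2(0.6022, -0.7857) = 142.53°.
So the initial bearing is 143°.

143°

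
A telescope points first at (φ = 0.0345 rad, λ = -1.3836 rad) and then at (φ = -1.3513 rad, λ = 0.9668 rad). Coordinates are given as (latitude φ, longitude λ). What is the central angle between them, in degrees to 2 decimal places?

100.76°

With latitudes φ₁ = 1.977°, φ₂ = -77.424° and longitude difference Δλ = 134.668°:
Haversine: a = sin²(Δφ/2) + cos φ₁ cos φ₂ sin²(Δλ/2) = 0.4080 + (0.9994)(0.2177)(0.8515) = 0.59332.
Central angle c = 2·arcsin(√a) = 1.75854 rad.
So the angular separation is 100.76°.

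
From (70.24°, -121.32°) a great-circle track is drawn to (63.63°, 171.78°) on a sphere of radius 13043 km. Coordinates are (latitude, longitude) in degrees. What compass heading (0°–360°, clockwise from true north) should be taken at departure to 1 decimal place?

Δλ = -66.900° = -1.1676 rad.
y = sin Δλ · cos φ₂ = (-0.9198)(0.4442) = -0.4086
x = cos φ₁ sin φ₂ − sin φ₁ cos φ₂ cos Δλ = (0.3381)(0.8959) − (0.9411)(0.4442)(0.3923) = 0.1389
θ = atan2(y, x) = -71.22°; adding 360° gives 288.8°.

288.8°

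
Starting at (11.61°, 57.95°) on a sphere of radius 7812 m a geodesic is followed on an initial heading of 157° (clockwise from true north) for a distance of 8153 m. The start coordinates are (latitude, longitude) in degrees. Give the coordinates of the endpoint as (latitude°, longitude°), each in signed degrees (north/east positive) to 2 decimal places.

Angular distance δ = d/R = 8153/7812 = 1.04365 rad; initial bearing θ = 2.7402 rad.
sin φ₂ = sin φ₁ cos δ + cos φ₁ sin δ cos θ = (0.2012)(0.5031) + (0.9795)(0.8642)(-0.9205) = -0.6780, so φ₂ = -42.69°.
Δλ = atan2(sin θ sin δ cos φ₁, cos δ − sin φ₁ sin φ₂) = atan2(0.3308, 0.6395) = 27.349°.
λ₂ = 57.950° + 27.349° = 85.30°.

-42.69°, 85.30°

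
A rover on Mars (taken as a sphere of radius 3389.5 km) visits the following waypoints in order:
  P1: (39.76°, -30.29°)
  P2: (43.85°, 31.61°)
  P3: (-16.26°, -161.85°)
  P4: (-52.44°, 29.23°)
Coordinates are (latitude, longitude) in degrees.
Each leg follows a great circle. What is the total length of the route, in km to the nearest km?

Leg P1→P2: central angle 0.7895 rad, distance 2676.0 km.
Leg P2→P3: central angle 2.6205 rad, distance 8882.1 km.
Leg P3→P4: central angle 1.9309 rad, distance 6544.7 km.
Total: 2676.0 + 8882.1 + 6544.7 ≈ 18103 km.

18103 km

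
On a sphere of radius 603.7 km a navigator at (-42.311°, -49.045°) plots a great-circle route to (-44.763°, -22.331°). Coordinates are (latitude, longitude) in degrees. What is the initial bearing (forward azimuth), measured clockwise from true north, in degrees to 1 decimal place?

106.4°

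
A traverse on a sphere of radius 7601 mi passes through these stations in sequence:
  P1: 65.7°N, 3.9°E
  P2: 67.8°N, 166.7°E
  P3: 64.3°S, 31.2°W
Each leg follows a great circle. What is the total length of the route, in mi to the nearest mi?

28910 mi

Leg P1→P2: central angle 0.8019 rad, distance 6095.6 mi.
Leg P2→P3: central angle 3.0015 rad, distance 22814.4 mi.
Total: 6095.6 + 22814.4 ≈ 28910 mi.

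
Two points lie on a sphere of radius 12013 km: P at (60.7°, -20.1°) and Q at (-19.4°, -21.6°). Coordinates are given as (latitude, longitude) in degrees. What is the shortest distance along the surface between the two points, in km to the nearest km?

In radians: φ₁ = 1.0594, φ₂ = -0.3386, Δλ = -1.500° = -0.0262 rad.
cos c = sin φ₁ sin φ₂ + cos φ₁ cos φ₂ cos Δλ = (0.8721)(-0.3322) + (0.4894)(0.9432)(0.9997) = 0.17177,
so c = arccos(0.17177) = 1.39817 rad.
Distance = R·c = 12013 × 1.3982 ≈ 16796 km.

16796 km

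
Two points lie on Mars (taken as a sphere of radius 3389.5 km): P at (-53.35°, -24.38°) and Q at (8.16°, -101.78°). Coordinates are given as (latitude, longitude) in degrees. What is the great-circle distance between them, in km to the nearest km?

With latitudes φ₁ = -53.350°, φ₂ = 8.160° and longitude difference Δλ = -77.400°:
Haversine: a = sin²(Δφ/2) + cos φ₁ cos φ₂ sin²(Δλ/2) = 0.2615 + (0.5969)(0.9899)(0.3909) = 0.49249.
Central angle c = 2·arcsin(√a) = 1.55578 rad.
Distance = R·c = 3389.5 × 1.5558 ≈ 5273 km.

5273 km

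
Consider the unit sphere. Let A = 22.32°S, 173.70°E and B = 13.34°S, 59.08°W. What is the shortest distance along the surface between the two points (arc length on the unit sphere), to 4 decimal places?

2.0452

Let φ₁ = -0.3896 rad, φ₂ = -0.2328 rad, and Δλ = 2.2204 rad.
cos c = sin φ₁ sin φ₂ + cos φ₁ cos φ₂ cos Δλ = (-0.3798)(-0.2307) + (0.9251)(0.9730)(-0.6049) = -0.45683,
so c = arccos(-0.45683) = 2.04523 rad.
On the unit sphere the arc length equals the central angle: 2.0452.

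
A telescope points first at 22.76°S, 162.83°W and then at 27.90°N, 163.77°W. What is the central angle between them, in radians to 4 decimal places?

0.8843 rad

In radians: φ₁ = -0.3972, φ₂ = 0.4869, Δλ = -0.940° = -0.0164 rad.
cos c = sin φ₁ sin φ₂ + cos φ₁ cos φ₂ cos Δλ = (-0.3869)(0.4679) + (0.9221)(0.8838)(0.9999) = 0.63381,
so c = arccos(0.63381) = 0.88433 rad.
So the angular separation is 0.8843 rad.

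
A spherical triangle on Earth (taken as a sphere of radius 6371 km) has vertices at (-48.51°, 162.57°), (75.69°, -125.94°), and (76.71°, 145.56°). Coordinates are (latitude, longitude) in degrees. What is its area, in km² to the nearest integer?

26939271 km²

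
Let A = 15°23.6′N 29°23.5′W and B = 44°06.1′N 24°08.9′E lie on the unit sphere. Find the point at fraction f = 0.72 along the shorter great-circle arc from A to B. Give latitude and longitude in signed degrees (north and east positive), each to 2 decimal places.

The central angle between A and B is δ = 0.9321 rad.
With f = 0.72, the slerp weights are sin((1−f)δ)/sin δ = 0.3214 and sin(fδ)/sin δ = 0.7745.
Weighted sum of the unit vectors: (0.3214)·(0.8400,-0.4732,0.2654) + (0.7745)·(0.6553,0.2938,0.6959) = (0.7775, 0.0755, 0.6243).
Converting back: φ = atan2(z, √(x²+y²)) = 38.63°, λ = atan2(y, x) = 5.54°.

38.63°, 5.54°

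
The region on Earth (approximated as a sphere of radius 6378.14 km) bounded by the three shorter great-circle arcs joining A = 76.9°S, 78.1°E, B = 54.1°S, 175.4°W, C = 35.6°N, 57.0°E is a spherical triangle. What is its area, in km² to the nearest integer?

47128593 km²

Side lengths (central angles): a = 2.4379, b = 1.9769, c = 0.7209 rad; semiperimeter s = 2.5678.
By l'Huilier's theorem, tan(E/4) = √[tan(s/2) tan((s−a)/2) tan((s−b)/2) tan((s−c)/2)], giving spherical excess E = 1.1585 rad.
Area = E·R² = 1.1585 × (6378.14)² ≈ 47128593 km².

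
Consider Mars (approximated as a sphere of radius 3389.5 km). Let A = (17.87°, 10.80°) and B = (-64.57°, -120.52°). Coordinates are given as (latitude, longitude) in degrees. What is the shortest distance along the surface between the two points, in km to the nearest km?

7286 km

Let φ₁ = 0.3119 rad, φ₂ = -1.1270 rad, and Δλ = -2.2920 rad.
cos c = sin φ₁ sin φ₂ + cos φ₁ cos φ₂ cos Δλ = (0.3069)(-0.9031) + (0.9518)(0.4294)(-0.6603) = -0.54697,
so c = arccos(-0.54697) = 2.14954 rad.
Distance = R·c = 3389.5 × 2.1495 ≈ 7286 km.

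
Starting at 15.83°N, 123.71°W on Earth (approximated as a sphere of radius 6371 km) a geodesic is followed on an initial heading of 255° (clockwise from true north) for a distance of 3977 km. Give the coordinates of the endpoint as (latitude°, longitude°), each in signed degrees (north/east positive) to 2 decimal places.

4.35°, -158.19°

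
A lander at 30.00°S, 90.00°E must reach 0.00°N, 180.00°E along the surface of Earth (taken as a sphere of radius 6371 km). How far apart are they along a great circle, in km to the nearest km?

10008 km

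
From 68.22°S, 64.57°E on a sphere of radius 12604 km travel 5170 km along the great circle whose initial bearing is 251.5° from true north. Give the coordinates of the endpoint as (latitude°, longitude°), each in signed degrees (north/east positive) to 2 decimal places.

-63.97°, 5.07°

Angular distance δ = d/R = 5170/12604 = 0.41019 rad; initial bearing θ = 4.3895 rad.
sin φ₂ = sin φ₁ cos δ + cos φ₁ sin δ cos θ = (-0.9286)(0.9170) + (0.3710)(0.3988)(-0.3173) = -0.8985, so φ₂ = -63.97°.
Δλ = atan2(sin θ sin δ cos φ₁, cos δ − sin φ₁ sin φ₂) = atan2(-0.1403, 0.0827) = -59.500°.
λ₂ = 64.570° − 59.500° = 5.07°.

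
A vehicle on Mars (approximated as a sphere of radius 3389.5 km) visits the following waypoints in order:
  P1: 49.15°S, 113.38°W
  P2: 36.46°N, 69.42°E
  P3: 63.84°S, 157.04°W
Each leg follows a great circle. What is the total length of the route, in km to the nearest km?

18232 km

Leg P1→P2: central angle 2.9173 rad, distance 9888.1 km.
Leg P2→P3: central angle 2.4617 rad, distance 8344.0 km.
Total: 9888.1 + 8344.0 ≈ 18232 km.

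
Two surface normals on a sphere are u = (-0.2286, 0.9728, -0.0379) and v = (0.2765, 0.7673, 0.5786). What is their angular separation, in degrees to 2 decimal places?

u·v = 0.6613; |u| = 1.0000, |v| = 1.0000.
cos θ = (u·v)/(|u||v|) = 0.6613, so θ = 48.60°.

48.60°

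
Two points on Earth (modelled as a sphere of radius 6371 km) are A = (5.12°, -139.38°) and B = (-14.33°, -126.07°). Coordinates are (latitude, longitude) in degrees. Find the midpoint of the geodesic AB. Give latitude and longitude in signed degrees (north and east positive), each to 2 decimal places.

The central angle between A and B is δ = 0.4103 rad.
With f = 0.5, the slerp weights are sin((1−f)δ)/sin δ = 0.5107 and sin(fδ)/sin δ = 0.5107.
Weighted sum of the unit vectors: (0.5107)·(-0.7560,-0.6484,0.0892) + (0.5107)·(-0.5705,-0.7831,-0.2475) = (-0.6774, -0.7311, -0.0808).
Converting back: φ = atan2(z, √(x²+y²)) = -4.64°, λ = atan2(y, x) = -132.82°.

-4.64°, -132.82°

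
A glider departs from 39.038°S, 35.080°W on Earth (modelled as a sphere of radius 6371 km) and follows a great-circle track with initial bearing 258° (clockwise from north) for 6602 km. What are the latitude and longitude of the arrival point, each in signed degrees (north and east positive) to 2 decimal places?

-27.38°, -106.50°

Angular distance δ = d/R = 6602/6371 = 1.03626 rad; initial bearing θ = 4.5029 rad.
sin φ₂ = sin φ₁ cos δ + cos φ₁ sin δ cos θ = (-0.6298)(0.5094) + (0.7767)(0.8605)(-0.2079) = -0.4598, so φ₂ = -27.38°.
Δλ = atan2(sin θ sin δ cos φ₁, cos δ − sin φ₁ sin φ₂) = atan2(-0.6538, 0.2198) = -71.415°.
λ₂ = -35.080° − 71.415° = -106.50°.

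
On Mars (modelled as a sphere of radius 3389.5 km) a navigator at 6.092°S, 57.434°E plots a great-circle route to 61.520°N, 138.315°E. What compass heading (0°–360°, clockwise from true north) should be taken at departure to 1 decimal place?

With φ₁ = -0.1063, φ₂ = 1.0737, Δλ = 1.4116 rad, the forward-azimuth formula gives
θ = atan2( sin Δλ cos φ₂ , cos φ₁ sin φ₂ − sin φ₁ cos φ₂ cos Δλ ) = atan2(0.4708, 0.8820) = 28.09°.
So the initial bearing is 28.1°.

28.1°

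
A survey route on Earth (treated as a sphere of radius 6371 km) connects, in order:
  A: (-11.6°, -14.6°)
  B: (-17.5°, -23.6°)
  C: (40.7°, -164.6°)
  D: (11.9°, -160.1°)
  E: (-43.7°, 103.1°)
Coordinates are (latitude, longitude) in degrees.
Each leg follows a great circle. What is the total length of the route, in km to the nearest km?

Leg A→B: central angle 0.1836 rad, distance 1169.4 km.
Leg B→C: central angle 2.4310 rad, distance 15488.2 km.
Leg C→D: central angle 0.5074 rad, distance 3232.5 km.
Leg D→E: central angle 1.7990 rad, distance 11461.4 km.
Total: 1169.4 + 15488.2 + 3232.5 + 11461.4 ≈ 31352 km.

31352 km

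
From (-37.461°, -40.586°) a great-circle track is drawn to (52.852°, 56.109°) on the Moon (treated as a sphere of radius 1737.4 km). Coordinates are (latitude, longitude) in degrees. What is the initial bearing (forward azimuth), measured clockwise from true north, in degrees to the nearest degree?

With φ₁ = -0.6538, φ₂ = 0.9224, Δλ = 1.6876 rad, the forward-azimuth formula gives
θ = atan2( sin Δλ cos φ₂ , cos φ₁ sin φ₂ − sin φ₁ cos φ₂ cos Δλ ) = atan2(0.5998, 0.5899) = 45.48°.
So the initial bearing is 45°.

45°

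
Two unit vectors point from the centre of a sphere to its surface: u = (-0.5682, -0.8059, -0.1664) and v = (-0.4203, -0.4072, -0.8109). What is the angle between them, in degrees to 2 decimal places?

45.42°

u·v = 0.7019; |u| = 1.0000, |v| = 1.0000.
cos θ = (u·v)/(|u||v|) = 0.7019, so θ = 45.42°.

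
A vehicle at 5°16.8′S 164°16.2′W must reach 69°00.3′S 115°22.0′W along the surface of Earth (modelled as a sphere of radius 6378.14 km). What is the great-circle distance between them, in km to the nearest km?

7938 km

In radians: φ₁ = -0.0922, φ₂ = -1.2044, Δλ = 48.903° = 0.8535 rad.
Haversine: a = sin²(Δφ/2) + cos φ₁ cos φ₂ sin²(Δλ/2) = 0.2787 + (0.9958)(0.3583)(0.1713) = 0.33979.
Central angle c = 2·arcsin(√a) = 1.24462 rad.
Distance = R·c = 6378.14 × 1.2446 ≈ 7938 km.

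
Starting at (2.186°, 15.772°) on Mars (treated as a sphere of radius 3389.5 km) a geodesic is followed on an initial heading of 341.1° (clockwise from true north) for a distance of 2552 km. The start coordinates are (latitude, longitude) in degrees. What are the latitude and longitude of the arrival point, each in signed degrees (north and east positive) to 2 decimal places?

42.40°, -1.68°

Angular distance δ = d/R = 2552/3389.5 = 0.75291 rad; initial bearing θ = 5.9533 rad.
sin φ₂ = sin φ₁ cos δ + cos φ₁ sin δ cos θ = (0.0381)(0.7297) + (0.9993)(0.6838)(0.9461) = 0.6743, so φ₂ = 42.40°.
Δλ = atan2(sin θ sin δ cos φ₁, cos δ − sin φ₁ sin φ₂) = atan2(-0.2213, 0.7040) = -17.453°.
λ₂ = 15.772° − 17.453° = -1.68°.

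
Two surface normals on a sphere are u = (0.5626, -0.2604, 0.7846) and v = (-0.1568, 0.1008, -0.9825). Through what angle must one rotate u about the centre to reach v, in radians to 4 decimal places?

u·v = -0.8853; |u| = 1.0000, |v| = 1.0000.
cos θ = (u·v)/(|u||v|) = -0.8853, so θ = 2.6580 rad.

2.6580 rad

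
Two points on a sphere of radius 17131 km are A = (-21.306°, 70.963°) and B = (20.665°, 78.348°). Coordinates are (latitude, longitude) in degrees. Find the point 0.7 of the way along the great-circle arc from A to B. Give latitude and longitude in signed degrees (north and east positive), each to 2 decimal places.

Central angle δ = 0.7433 rad. Interpolating on the sphere with fraction f = 0.7:
P = [sin((1−f)δ)·A + sin(fδ)·B] / sin δ = 0.3268·A + 0.7346·B in Cartesian coordinates,
giving P = (0.2381, 0.9610, 0.1405), i.e. latitude 8.08°, longitude 76.08°.

8.08°, 76.08°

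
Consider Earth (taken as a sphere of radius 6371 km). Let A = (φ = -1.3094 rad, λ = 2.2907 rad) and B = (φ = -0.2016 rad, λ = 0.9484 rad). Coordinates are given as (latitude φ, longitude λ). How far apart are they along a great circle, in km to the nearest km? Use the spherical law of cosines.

8393 km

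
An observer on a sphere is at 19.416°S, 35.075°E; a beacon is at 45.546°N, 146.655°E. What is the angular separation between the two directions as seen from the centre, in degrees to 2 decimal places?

Let φ₁ = -0.3389 rad, φ₂ = 0.7949 rad, and Δλ = 1.9474 rad.
cos c = sin φ₁ sin φ₂ + cos φ₁ cos φ₂ cos Δλ = (-0.3324)(0.7138) + (0.9431)(0.7003)(-0.3678) = -0.48022,
so c = arccos(-0.48022) = 2.07171 rad.
So the angular separation is 118.70°.

118.70°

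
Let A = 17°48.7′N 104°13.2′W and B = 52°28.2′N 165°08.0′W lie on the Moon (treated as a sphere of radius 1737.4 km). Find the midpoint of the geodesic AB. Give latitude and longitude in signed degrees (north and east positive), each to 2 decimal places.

39.00°, -127.32°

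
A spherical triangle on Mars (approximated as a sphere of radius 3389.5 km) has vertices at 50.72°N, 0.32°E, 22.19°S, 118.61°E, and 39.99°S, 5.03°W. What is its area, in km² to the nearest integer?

Side lengths (central angles): a = 1.7216, b = 1.5853, c = 2.1775 rad; semiperimeter s = 2.7422.
By l'Huilier's theorem, tan(E/4) = √[tan(s/2) tan((s−a)/2) tan((s−b)/2) tan((s−c)/2)], giving spherical excess E = 2.5062 rad.
Area = E·R² = 2.5062 × (3389.5)² ≈ 28792927 km².

28792927 km²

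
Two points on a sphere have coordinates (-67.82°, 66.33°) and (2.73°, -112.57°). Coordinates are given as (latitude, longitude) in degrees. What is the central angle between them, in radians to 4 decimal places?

Let φ₁ = -1.1837 rad, φ₂ = 0.0476 rad, and Δλ = -3.1224 rad.
Haversine: a = sin²(Δφ/2) + cos φ₁ cos φ₂ sin²(Δλ/2) = 0.3335 + (0.3775)(0.9989)(0.9999) = 0.71056.
Central angle c = 2·arcsin(√a) = 2.00548 rad.
So the angular separation is 2.0055 rad.

2.0055 rad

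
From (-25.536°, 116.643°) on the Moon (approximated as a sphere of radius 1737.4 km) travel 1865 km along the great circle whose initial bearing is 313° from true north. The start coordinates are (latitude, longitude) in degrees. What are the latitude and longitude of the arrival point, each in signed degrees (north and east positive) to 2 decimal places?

19.58°, 73.63°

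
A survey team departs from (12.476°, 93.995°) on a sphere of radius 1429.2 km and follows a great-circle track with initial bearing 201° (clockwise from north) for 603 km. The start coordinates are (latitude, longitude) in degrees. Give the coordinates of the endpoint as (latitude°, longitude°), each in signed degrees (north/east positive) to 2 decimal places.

-10.15°, 85.42°

Angular distance δ = d/R = 603/1429.2 = 0.42191 rad; initial bearing θ = 3.5081 rad.
sin φ₂ = sin φ₁ cos δ + cos φ₁ sin δ cos θ = (0.2160)(0.9123) + (0.9764)(0.4095)(-0.9336) = -0.1762, so φ₂ = -10.15°.
Δλ = atan2(sin θ sin δ cos φ₁, cos δ − sin φ₁ sin φ₂) = atan2(-0.1433, 0.9504) = -8.574°.
λ₂ = 93.995° − 8.574° = 85.42°.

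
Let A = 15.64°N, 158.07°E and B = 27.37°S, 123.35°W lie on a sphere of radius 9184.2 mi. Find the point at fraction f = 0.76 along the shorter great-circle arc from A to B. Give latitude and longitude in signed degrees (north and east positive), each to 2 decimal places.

-18.98°, -144.31°

Central angle δ = 1.5254 rad. Interpolating on the sphere with fraction f = 0.76:
P = [sin((1−f)δ)·A + sin(fδ)·B] / sin δ = 0.3583·A + 0.9175·B in Cartesian coordinates,
giving P = (-0.7680, -0.5517, -0.3252), i.e. latitude -18.98°, longitude -144.31°.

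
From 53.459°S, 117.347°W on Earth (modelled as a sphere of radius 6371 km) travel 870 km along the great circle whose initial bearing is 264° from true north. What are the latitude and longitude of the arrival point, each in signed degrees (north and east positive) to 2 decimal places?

-53.55°, -130.52°

Angular distance δ = d/R = 870/6371 = 0.13656 rad; initial bearing θ = 4.6077 rad.
sin φ₂ = sin φ₁ cos δ + cos φ₁ sin δ cos θ = (-0.8034)(0.9907) + (0.5954)(0.1361)(-0.1045) = -0.8044, so φ₂ = -53.55°.
Δλ = atan2(sin θ sin δ cos φ₁, cos δ − sin φ₁ sin φ₂) = atan2(-0.0806, 0.3444) = -13.174°.
λ₂ = -117.347° − 13.174° = -130.52°.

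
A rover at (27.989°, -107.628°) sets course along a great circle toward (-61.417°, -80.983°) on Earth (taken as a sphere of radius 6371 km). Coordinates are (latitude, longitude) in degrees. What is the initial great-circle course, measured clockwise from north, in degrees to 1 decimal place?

With φ₁ = 0.4885, φ₂ = -1.0719, Δλ = 0.4650 rad, the forward-azimuth formula gives
θ = atan2( sin Δλ cos φ₂ , cos φ₁ sin φ₂ − sin φ₁ cos φ₂ cos Δλ ) = atan2(0.2146, -0.9761) = 167.60°.
So the initial bearing is 167.6°.

167.6°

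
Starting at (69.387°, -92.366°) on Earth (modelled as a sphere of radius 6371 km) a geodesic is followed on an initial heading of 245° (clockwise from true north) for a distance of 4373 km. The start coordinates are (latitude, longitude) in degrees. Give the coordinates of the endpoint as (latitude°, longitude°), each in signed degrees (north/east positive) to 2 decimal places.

39.03°, -140.05°

Angular distance δ = d/R = 4373/6371 = 0.68639 rad; initial bearing θ = 4.2761 rad.
sin φ₂ = sin φ₁ cos δ + cos φ₁ sin δ cos θ = (0.9360)(0.7735) + (0.3521)(0.6337)(-0.4226) = 0.6297, so φ₂ = 39.03°.
Δλ = atan2(sin θ sin δ cos φ₁, cos δ − sin φ₁ sin φ₂) = atan2(-0.2022, 0.1841) = -47.679°.
λ₂ = -92.366° − 47.679° = -140.05°.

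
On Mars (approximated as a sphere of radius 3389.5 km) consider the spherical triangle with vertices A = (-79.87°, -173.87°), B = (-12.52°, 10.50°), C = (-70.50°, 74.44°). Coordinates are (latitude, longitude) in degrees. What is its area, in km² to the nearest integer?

2864012 km²

Side lengths (central angles): a = 1.2159, b = 0.4365, c = 1.5286 rad; semiperimeter s = 1.5905.
By l'Huilier's theorem, tan(E/4) = √[tan(s/2) tan((s−a)/2) tan((s−b)/2) tan((s−c)/2)], giving spherical excess E = 0.2493 rad.
Area = E·R² = 0.2493 × (3389.5)² ≈ 2864012 km².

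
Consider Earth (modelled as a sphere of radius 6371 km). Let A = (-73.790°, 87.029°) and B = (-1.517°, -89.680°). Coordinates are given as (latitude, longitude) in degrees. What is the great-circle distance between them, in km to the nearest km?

With latitudes φ₁ = -73.790°, φ₂ = -1.517° and longitude difference Δλ = -176.709°:
Haversine: a = sin²(Δφ/2) + cos φ₁ cos φ₂ sin²(Δλ/2) = 0.3478 + (0.2792)(0.9996)(0.9992) = 0.62659.
Central angle c = 2·arcsin(√a) = 1.82676 rad.
Distance = R·c = 6371 × 1.8268 ≈ 11638 km.

11638 km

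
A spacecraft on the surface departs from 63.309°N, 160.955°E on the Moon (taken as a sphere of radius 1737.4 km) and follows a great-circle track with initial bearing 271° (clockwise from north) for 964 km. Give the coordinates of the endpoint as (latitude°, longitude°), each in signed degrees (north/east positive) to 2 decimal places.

Angular distance δ = d/R = 964/1737.4 = 0.55485 rad; initial bearing θ = 4.7298 rad.
sin φ₂ = sin φ₁ cos δ + cos φ₁ sin δ cos θ = (0.8934)(0.8500) + (0.4492)(0.5268)(0.0175) = 0.7635, so φ₂ = 49.78°.
Δλ = atan2(sin θ sin δ cos φ₁, cos δ − sin φ₁ sin φ₂) = atan2(-0.2366, 0.1678) = -54.655°.
λ₂ = 160.955° − 54.655° = 106.30°.

49.78°, 106.30°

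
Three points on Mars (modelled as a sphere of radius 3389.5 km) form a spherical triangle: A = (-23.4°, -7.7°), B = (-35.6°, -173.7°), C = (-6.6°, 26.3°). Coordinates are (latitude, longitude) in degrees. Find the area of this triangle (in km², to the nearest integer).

13924622 km²

Side lengths (central angles): a = 2.3352, b = 0.6411, c = 2.0862 rad; semiperimeter s = 2.5312.
By l'Huilier's theorem, tan(E/4) = √[tan(s/2) tan((s−a)/2) tan((s−b)/2) tan((s−c)/2)], giving spherical excess E = 1.2120 rad.
Area = E·R² = 1.2120 × (3389.5)² ≈ 13924622 km².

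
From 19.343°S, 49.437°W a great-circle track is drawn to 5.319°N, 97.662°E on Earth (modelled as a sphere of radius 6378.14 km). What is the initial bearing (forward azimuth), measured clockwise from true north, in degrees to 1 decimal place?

Δλ = 147.099° = 2.5674 rad.
y = sin Δλ · cos φ₂ = (0.5432)(0.9957) = 0.5409
x = cos φ₁ sin φ₂ − sin φ₁ cos φ₂ cos Δλ = (0.9436)(0.0927) − (-0.3312)(0.9957)(-0.8396) = -0.1894
θ = atan2(y, x) = 109.30°, so the bearing is 109.3°.

109.3°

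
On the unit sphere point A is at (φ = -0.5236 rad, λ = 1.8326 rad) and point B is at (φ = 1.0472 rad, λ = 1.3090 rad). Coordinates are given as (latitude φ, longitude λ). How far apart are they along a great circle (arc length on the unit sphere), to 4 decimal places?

1.6288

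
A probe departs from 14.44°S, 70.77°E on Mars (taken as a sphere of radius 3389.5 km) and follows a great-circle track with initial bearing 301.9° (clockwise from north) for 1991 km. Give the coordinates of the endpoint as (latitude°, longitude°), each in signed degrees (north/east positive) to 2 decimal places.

4.36°, 42.61°

Angular distance δ = d/R = 1991/3389.5 = 0.58740 rad; initial bearing θ = 5.2691 rad.
sin φ₂ = sin φ₁ cos δ + cos φ₁ sin δ cos θ = (-0.2494)(0.8324) + (0.9684)(0.5542)(0.5284) = 0.0760, so φ₂ = 4.36°.
Δλ = atan2(sin θ sin δ cos φ₁, cos δ − sin φ₁ sin φ₂) = atan2(-0.4556, 0.8513) = -28.156°.
λ₂ = 70.770° − 28.156° = 42.61°.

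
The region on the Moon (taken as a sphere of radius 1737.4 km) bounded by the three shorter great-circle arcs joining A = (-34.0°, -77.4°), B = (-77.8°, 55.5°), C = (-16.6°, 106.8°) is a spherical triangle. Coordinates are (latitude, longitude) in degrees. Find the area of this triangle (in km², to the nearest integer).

907880 km²

Side lengths (central angles): a = 1.1529, b = 2.2557, c = 1.1293 rad; semiperimeter s = 2.2689.
By l'Huilier's theorem, tan(E/4) = √[tan(s/2) tan((s−a)/2) tan((s−b)/2) tan((s−c)/2)], giving spherical excess E = 0.3008 rad.
Area = E·R² = 0.3008 × (1737.4)² ≈ 907880 km².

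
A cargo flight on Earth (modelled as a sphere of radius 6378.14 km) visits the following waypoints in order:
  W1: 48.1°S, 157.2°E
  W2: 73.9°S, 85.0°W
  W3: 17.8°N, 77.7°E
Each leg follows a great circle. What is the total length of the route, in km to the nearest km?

19383 km

Leg W1→W2: central angle 0.8909 rad, distance 5682.0 km.
Leg W2→W3: central angle 2.1481 rad, distance 13701.1 km.
Total: 5682.0 + 13701.1 ≈ 19383 km.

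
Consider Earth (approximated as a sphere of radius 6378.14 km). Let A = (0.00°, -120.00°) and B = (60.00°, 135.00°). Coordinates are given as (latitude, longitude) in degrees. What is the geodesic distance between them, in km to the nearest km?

Let φ₁ = 0.0000 rad, φ₂ = 1.0472 rad, and Δλ = -1.8326 rad.
cos c = sin φ₁ sin φ₂ + cos φ₁ cos φ₂ cos Δλ = (0.0000)(0.8660) + (1.0000)(0.5000)(-0.2588) = -0.12941,
so c = arccos(-0.12941) = 1.70057 rad.
Distance = R·c = 6378.14 × 1.7006 ≈ 10846 km.

10846 km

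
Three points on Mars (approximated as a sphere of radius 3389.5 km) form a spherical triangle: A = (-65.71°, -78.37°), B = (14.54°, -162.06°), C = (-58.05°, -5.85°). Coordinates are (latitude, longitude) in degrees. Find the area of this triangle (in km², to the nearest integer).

Side lengths (central angles): a = 2.3209, b = 0.5758, c = 1.7569 rad; semiperimeter s = 2.3268.
By l'Huilier's theorem, tan(E/4) = √[tan(s/2) tan((s−a)/2) tan((s−b)/2) tan((s−c)/2)], giving spherical excess E = 0.1956 rad.
Area = E·R² = 0.1956 × (3389.5)² ≈ 2246912 km².

2246912 km²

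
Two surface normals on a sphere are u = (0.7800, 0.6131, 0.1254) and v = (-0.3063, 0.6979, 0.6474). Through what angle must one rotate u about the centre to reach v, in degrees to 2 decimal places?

74.33°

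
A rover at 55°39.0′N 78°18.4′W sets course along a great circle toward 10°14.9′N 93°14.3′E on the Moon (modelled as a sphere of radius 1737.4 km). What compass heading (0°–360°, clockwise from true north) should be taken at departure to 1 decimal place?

9.1°

Δλ = 171.545° = 2.9940 rad.
y = sin Δλ · cos φ₂ = (0.1470)(0.9840) = 0.1447
x = cos φ₁ sin φ₂ − sin φ₁ cos φ₂ cos Δλ = (0.5642)(0.1779) − (0.8256)(0.9840)(-0.9891) = 0.9040
θ = atan2(y, x) = 9.09°, so the bearing is 9.1°.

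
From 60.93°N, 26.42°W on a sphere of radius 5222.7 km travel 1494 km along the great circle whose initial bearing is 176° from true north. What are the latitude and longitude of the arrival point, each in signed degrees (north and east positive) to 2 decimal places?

Angular distance δ = d/R = 1494/5222.7 = 0.28606 rad; initial bearing θ = 3.0718 rad.
sin φ₂ = sin φ₁ cos δ + cos φ₁ sin δ cos θ = (0.8740)(0.9594) + (0.4859)(0.2822)(-0.9976) = 0.7017, so φ₂ = 44.57°.
Δλ = atan2(sin θ sin δ cos φ₁, cos δ − sin φ₁ sin φ₂) = atan2(0.0096, 0.3460) = 1.583°.
λ₂ = -26.420° + 1.583° = -24.84°.

44.57°, -24.84°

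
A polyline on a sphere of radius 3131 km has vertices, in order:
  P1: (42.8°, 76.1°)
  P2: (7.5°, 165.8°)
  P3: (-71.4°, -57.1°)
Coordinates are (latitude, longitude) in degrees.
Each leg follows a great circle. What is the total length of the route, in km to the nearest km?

Leg P1→P2: central angle 1.4782 rad, distance 4628.2 km.
Leg P2→P3: central angle 1.9341 rad, distance 6055.7 km.
Total: 4628.2 + 6055.7 ≈ 10684 km.

10684 km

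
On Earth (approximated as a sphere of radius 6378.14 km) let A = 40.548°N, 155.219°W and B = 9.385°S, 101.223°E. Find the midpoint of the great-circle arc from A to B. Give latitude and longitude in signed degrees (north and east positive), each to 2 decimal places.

The central angle between A and B is δ = 1.8564 rad.
With f = 0.5, the slerp weights are sin((1−f)δ)/sin δ = 0.8344 and sin(fδ)/sin δ = 0.8344.
Weighted sum of the unit vectors: (0.8344)·(-0.6899,-0.3185,0.6501) + (0.8344)·(-0.1920,0.9677,-0.1631) = (-0.7358, 0.5417, 0.4063).
Converting back: φ = atan2(z, √(x²+y²)) = 23.98°, λ = atan2(y, x) = 143.64°.

23.98°, 143.64°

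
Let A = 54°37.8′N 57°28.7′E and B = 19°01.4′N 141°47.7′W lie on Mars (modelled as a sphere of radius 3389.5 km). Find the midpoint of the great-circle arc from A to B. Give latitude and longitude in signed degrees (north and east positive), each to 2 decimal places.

68.82°, -167.38°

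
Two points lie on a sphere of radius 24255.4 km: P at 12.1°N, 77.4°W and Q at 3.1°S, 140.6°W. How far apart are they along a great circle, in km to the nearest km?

27349 km

Let φ₁ = 0.2112 rad, φ₂ = -0.0541 rad, and Δλ = -1.1030 rad.
cos c = sin φ₁ sin φ₂ + cos φ₁ cos φ₂ cos Δλ = (0.2096)(-0.0541) + (0.9778)(0.9985)(0.4509) = 0.42888,
so c = arccos(0.42888) = 1.12754 rad.
Distance = R·c = 24255.4 × 1.1275 ≈ 27349 km.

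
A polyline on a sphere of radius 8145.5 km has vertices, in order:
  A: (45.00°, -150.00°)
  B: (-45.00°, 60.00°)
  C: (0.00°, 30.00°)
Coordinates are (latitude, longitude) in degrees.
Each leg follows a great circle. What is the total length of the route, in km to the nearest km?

Leg A→B: central angle 2.7735 rad, distance 22591.5 km.
Leg B→C: central angle 0.9117 rad, distance 7426.6 km.
Total: 22591.5 + 7426.6 ≈ 30018 km.

30018 km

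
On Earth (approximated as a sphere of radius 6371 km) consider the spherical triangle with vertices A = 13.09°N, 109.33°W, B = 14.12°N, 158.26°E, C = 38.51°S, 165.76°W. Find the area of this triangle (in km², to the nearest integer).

36314857 km²

Side lengths (central angles): a = 1.0903, b = 1.2866, c = 1.5553 rad; semiperimeter s = 1.9661.
By l'Huilier's theorem, tan(E/4) = √[tan(s/2) tan((s−a)/2) tan((s−b)/2) tan((s−c)/2)], giving spherical excess E = 0.8947 rad.
Area = E·R² = 0.8947 × (6371)² ≈ 36314857 km².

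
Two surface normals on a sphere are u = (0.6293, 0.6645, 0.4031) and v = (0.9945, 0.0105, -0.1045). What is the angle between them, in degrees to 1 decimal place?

53.8°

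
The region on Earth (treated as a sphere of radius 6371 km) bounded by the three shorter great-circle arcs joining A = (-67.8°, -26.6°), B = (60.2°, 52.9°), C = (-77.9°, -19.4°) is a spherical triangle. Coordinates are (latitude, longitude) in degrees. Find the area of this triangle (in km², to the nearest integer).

19463513 km²

Side lengths (central angles): a = 2.5267, b = 0.1798, c = 2.4484 rad; semiperimeter s = 2.5774.
By l'Huilier's theorem, tan(E/4) = √[tan(s/2) tan((s−a)/2) tan((s−b)/2) tan((s−c)/2)], giving spherical excess E = 0.4795 rad.
Area = E·R² = 0.4795 × (6371)² ≈ 19463513 km².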